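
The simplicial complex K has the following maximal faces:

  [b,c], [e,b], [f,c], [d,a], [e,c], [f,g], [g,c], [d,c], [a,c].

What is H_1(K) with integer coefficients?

Fix the vertex order a < b < c < d < e < f < g and write every simplex with vertices in increasing order. Then dim K = 1 and the simplices of K are:

  0-simplices (7): a, b, c, d, e, f, g
  1-simplices (9): ac, ad, bc, be, cd, ce, cf, cg, fg

Hence C_0 ≅ Z^7, C_1 ≅ Z^9.

∂_1: C_1 → C_0 is given by ∂[p,q] = [q] − [p].
The resulting 7×9 matrix has rank 6, and its Smith normal form has invariant factors (1,1,1,1,1,1).

Computing H_k = (kernel of ∂_k) / (image of ∂_{k+1}):

  H_1: rank ker ∂_1 − rank ∂_2 = (9 − 6) − 0 = 3, and there is no ∂_2, so H_1 ≅ Z^3.

H_1 = Z^3.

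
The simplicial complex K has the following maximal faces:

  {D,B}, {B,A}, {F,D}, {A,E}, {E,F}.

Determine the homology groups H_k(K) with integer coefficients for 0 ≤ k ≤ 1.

Take the total order A < B < D < E < F on the vertex set. Then K (dimension 1) consists of the simplices:

  0-simplices (5): A, B, D, E, F
  1-simplices (5): AB, AE, BD, DF, EF

Hence C_0 ≅ Z^5, C_1 ≅ Z^5.

Boundary ∂_1: C_1 → C_0 sends each edge [p,q] (with p < q) to q − p.
The 5×5 boundary matrix has rank 4 and Smith normal form diag(1,1,1,1).

Computing H_k = (kernel of ∂_k) / (image of ∂_{k+1}):

  H_0: rank C_0 − rank ∂_1 = 5 − 4 = 1, and the invariant factors of ∂_1 are all 1, so H_0 = Z.
  H_1: rank ker ∂_1 − rank ∂_2 = (5 − 4) − 0 = 1, and there is no ∂_2, so H_1 = Z.

H_0 = Z,  H_1 = Z.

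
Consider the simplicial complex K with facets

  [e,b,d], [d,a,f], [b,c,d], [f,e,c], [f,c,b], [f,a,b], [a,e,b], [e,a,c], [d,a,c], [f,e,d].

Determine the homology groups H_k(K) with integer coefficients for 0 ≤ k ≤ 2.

H_0 = Z,  H_1 = Z_2,  H_2 = 0.

K has 6 vertices, 15 edges, 10 triangles.
rank ∂_0 = 0, rank ∂_1 = 5 ⇒ b_0 = 6 − 0 − 5 = 1; all invariant factors of ∂_1 are 1 so no torsion. So H_0 ≅ Z.
rank ∂_1 = 5, rank ∂_2 = 10 ⇒ b_1 = 15 − 5 − 10 = 0; ∂_2 has invariant factor(s) [2] giving torsion. So H_1 ≅ Z_2.
rank ∂_2 = 10, rank ∂_3 = 0 ⇒ b_2 = 10 − 10 − 0 = 0. So H_2 ≅ 0.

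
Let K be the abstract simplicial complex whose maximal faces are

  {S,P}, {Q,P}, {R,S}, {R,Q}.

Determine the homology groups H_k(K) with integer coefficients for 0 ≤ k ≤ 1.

H_0 ≅ Z,  H_1 ≅ Z.

We work with the vertex ordering P < Q < R < S. The simplices of K, each written with vertices in increasing order, are:

  0-simplices (4): P, Q, R, S
  1-simplices (4): PQ, PS, QR, RS

Hence C_0 ≅ Z^4, C_1 ≅ Z^4.

The boundary map ∂_1: C_1 → C_0 maps an edge to its endpoints' difference, ∂[p,q] = q − p.
The 4×4 boundary matrix has rank 3 and Smith normal form diag(1,1,1).

Computing H_k = (kernel of ∂_k) / (image of ∂_{k+1}):

  H_0: rank C_0 − rank ∂_1 = 4 − 3 = 1, and the invariant factors of ∂_1 are all 1, so H_0 = Z.
  H_1: rank ker ∂_1 − rank ∂_2 = (4 − 3) − 0 = 1, and there is no ∂_2, so H_1 = Z.

As a check, the Euler characteristic is 4 − 4 = 0, which agrees with 1 − 1 = 0.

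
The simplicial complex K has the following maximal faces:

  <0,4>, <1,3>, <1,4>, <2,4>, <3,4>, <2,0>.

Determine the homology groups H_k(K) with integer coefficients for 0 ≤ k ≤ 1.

H_0 ≅ Z,  H_1 ≅ Z^2.

Order the vertices as 0 < 1 < 2 < 3 < 4. Listing each simplex with vertices in this order, K has dimension 1 with simplices:

  0-simplices (5): [0], [1], [2], [3], [4]
  1-simplices (6): [0,2], [0,4], [1,3], [1,4], [2,4], [3,4]

giving chain groups C_0 ≅ Z^5, C_1 ≅ Z^6.

The boundary map ∂_1: C_1 → C_0 sends each edge [p,q] (with p < q) to q − p.
This gives a 5×6 integer matrix of rank 4; reducing to Smith normal form yields diagonal entries (1,1,1,1).

From H_k ≅ ker(∂_k) / im(∂_{k+1}) we obtain:

  H_0: rank C_0 − rank ∂_1 = 5 − 4 = 1, and the invariant factors of ∂_1 are all 1, so H_0 ≅ Z.
  H_1: rank ker ∂_1 − rank ∂_2 = (6 − 4) − 0 = 2, and there is no ∂_2, so H_1 ≅ Z^2.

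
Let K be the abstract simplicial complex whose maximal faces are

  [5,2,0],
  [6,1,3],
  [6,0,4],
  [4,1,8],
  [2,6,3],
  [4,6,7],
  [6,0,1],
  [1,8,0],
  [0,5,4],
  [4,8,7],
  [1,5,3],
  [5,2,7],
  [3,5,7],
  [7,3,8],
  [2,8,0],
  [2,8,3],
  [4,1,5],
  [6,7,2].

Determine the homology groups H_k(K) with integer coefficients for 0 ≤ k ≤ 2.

H_0 = Z,  H_1 = Z ⊕ Z/2Z,  H_2 = 0.

Fix the vertex order 0 < 1 < 2 < 3 < 4 < 5 < 6 < 7 < 8 and write every simplex with vertices in increasing order. Then dim K = 2 and the simplices of K are:

  0-simplices (9): [0], [1], [2], [3], [4], [5], [6], [7], [8]
  1-simplices (27): (27 of them)
  2-simplices (18): [0,1,6], [0,1,8], [0,2,5], [0,2,8], [0,4,5], [0,4,6], [1,3,5], [1,3,6], [1,4,5], [1,4,8], [2,3,6], [2,3,8], [2,5,7], [2,6,7], [3,5,7], [3,7,8], [4,6,7], [4,7,8]

giving chain groups C_0 ≅ Z^9, C_1 ≅ Z^27, C_2 ≅ Z^18.

Boundary ∂_1: C_1 → C_0 maps an edge to its endpoints' difference, ∂[p,q] = q − p.
The resulting 9×27 matrix has rank 8, and its Smith normal form has invariant factors (1,1,1,1,1,1,1,1).

The boundary map ∂_2: C_2 → C_1 maps a triangle to the signed sum of its edges. For instance
  ∂[4,6,7] = [6,7] − [4,7] + [4,6],
  ∂[3,5,7] = [5,7] − [3,7] + [3,5].
As a 27×18 matrix over Z this has rank 18, with invariant factors (1,1,1,1,1,1,1,1,1,1,1,1,1,1,1,1,1,2).

Now H_k = ker ∂_k / im ∂_{k+1}, so:

  H_0: rank C_0 − rank ∂_1 = 9 − 8 = 1, and the invariant factors of ∂_1 are all 1, so H_0 = Z.
  H_1: rank ker ∂_1 − rank ∂_2 = (27 − 8) − 18 = 1, and ∂_2 has invariant factor 2 > 1, so H_1 = Z ⊕ Z/2Z.
  H_2: rank ker ∂_2 − rank ∂_3 = (18 − 18) − 0 = 0, and there is no ∂_3, so H_2 = 0.

(K is a triangulation of the Klein bottle.)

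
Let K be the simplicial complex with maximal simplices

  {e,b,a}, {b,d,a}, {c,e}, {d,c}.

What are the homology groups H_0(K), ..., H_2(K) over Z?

H_0 = Z,  H_1 = Z,  H_2 = 0.

Order the vertices as a < b < c < d < e. Listing each simplex with vertices in this order, K has dimension 2 with simplices:

  0-simplices (5): a, b, c, d, e
  1-simplices (7): ab, ad, ae, bd, be, cd, ce
  2-simplices (2): abd, abe

giving chain groups C_0 ≅ Z^5, C_1 ≅ Z^7, C_2 ≅ Z^2.

The boundary map ∂_1: C_1 → C_0 maps an edge to its endpoints' difference, ∂[p,q] = q − p.
This gives a 5×7 integer matrix of rank 4; reducing to Smith normal form yields diagonal entries (1,1,1,1).

∂_2: C_2 → C_1 maps a triangle to the signed sum of its edges. For instance
  ∂abd = bd − ad + ab,
  ∂abe = be − ae + ab.
This gives a 7×2 integer matrix of rank 2; reducing to Smith normal form yields diagonal entries (1,1).

Now H_k = ker ∂_k / im ∂_{k+1}, so:

  H_0: rank C_0 − rank ∂_1 = 5 − 4 = 1, and the invariant factors of ∂_1 are all 1, so H_0 = Z.
  H_1: rank ker ∂_1 − rank ∂_2 = (7 − 4) − 2 = 1, and the invariant factors of ∂_2 are all 1, so H_1 = Z.
  H_2: rank ker ∂_2 − rank ∂_3 = (2 − 2) − 0 = 0, and there is no ∂_3, so H_2 = 0.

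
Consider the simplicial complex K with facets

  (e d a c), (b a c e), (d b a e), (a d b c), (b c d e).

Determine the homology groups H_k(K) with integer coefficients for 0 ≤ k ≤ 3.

Take the total order a < b < c < d < e on the vertex set. Then K (dimension 3) consists of the simplices:

  0-simplices (5): a, b, c, d, e
  1-simplices (10): ab, ac, ad, ae, bc, bd, be, cd, ce, de
  2-simplices (10): abc, abd, abe, acd, ace, ade, bcd, bce, bde, cde
  3-simplices (5): abcd, abce, abde, acde, bcde

so the chain groups are C_0 ≅ Z^5, C_1 ≅ Z^10, C_2 ≅ Z^10, C_3 ≅ Z^5.

Boundary ∂_1: C_1 → C_0 is given by ∂[p,q] = [q] − [p].
This gives a 5×10 integer matrix of rank 4; reducing to Smith normal form yields diagonal entries (1,1,1,1).

The boundary map ∂_2: C_2 → C_1 sends each 2-simplex [p,q,r] to [q,r] − [p,r] + [p,q]. For instance
  ∂ace = ce − ae + ac,
  ∂ade = de − ae + ad.
The 10×10 boundary matrix has rank 6 and Smith normal form diag(1,1,1,1,1,1).

Boundary ∂_3: C_3 → C_2 sends each 3-simplex σ to the alternating sum Σ_i (−1)^i (σ with its i-th vertex removed). For instance
  ∂bcde = cde − bde + bce − bcd,
  ∂abcd = bcd − acd + abd − abc.
As a 10×5 matrix over Z this has rank 4, with invariant factors (1,1,1,1).

Computing H_k = (kernel of ∂_k) / (image of ∂_{k+1}):

  H_0: rank C_0 − rank ∂_1 = 5 − 4 = 1, and the invariant factors of ∂_1 are all 1, so H_0 ≅ Z.
  H_1: rank ker ∂_1 − rank ∂_2 = (10 − 4) − 6 = 0, and the invariant factors of ∂_2 are all 1, so H_1 ≅ 0.
  H_2: rank ker ∂_2 − rank ∂_3 = (10 − 6) − 4 = 0, and the invariant factors of ∂_3 are all 1, so H_2 ≅ 0.
  H_3: rank ker ∂_3 − rank ∂_4 = (5 − 4) − 0 = 1, and there is no ∂_4, so H_3 ≅ Z.

H_0 = Z,  H_1 = 0,  H_2 = 0,  H_3 = Z.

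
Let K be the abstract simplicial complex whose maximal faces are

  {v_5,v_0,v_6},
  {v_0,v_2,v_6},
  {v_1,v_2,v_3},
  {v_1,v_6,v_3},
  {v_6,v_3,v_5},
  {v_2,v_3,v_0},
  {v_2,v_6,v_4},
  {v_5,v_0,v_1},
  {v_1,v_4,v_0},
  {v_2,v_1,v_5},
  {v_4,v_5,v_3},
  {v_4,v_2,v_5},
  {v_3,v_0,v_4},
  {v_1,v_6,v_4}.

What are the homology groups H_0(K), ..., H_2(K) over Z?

Take the total order v_0 < v_1 < v_2 < v_3 < v_4 < v_5 < v_6 on the vertex set. Then K (dimension 2) consists of the simplices:

  0-simplices (7): [v_0], [v_1], [v_2], [v_3], [v_4], [v_5], [v_6]
  1-simplices (21): (21 of them)
  2-simplices (14): (14 of them)

Hence C_0 ≅ Z^7, C_1 ≅ Z^21, C_2 ≅ Z^14.

Boundary ∂_1: C_1 → C_0 is given by ∂[p,q] = [q] − [p].
The 7×21 boundary matrix has rank 6 and Smith normal form diag(1,1,1,1,1,1).

The boundary map ∂_2: C_2 → C_1 maps a triangle to the signed sum of its edges. For instance
  ∂[v_0,v_3,v_4] = [v_3,v_4] − [v_0,v_4] + [v_0,v_3],
  ∂[v_1,v_3,v_6] = [v_3,v_6] − [v_1,v_6] + [v_1,v_3].
As a 21×14 matrix over Z this has rank 13, with invariant factors (1,1,1,1,1,1,1,1,1,1,1,1,1).

Now H_k = ker ∂_k / im ∂_{k+1}, so:

  H_0: rank C_0 − rank ∂_1 = 7 − 6 = 1, and the invariant factors of ∂_1 are all 1, so H_0 = Z.
  H_1: rank ker ∂_1 − rank ∂_2 = (21 − 6) − 13 = 2, and the invariant factors of ∂_2 are all 1, so H_1 = Z^2.
  H_2: rank ker ∂_2 − rank ∂_3 = (14 − 13) − 0 = 1, and there is no ∂_3, so H_2 = Z.

As a check, the Euler characteristic is 7 − 21 + 14 = 0, which agrees with 1 − 2 + 1 = 0.
(K is a triangulation of the torus T^2.)

H_0 ≅ Z,  H_1 ≅ Z^2,  H_2 ≅ Z.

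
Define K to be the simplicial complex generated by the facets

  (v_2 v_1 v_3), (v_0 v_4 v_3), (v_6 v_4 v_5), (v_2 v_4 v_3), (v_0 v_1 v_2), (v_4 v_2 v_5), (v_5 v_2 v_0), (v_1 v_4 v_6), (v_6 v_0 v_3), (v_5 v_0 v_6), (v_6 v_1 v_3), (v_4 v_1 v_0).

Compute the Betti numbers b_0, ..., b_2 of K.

Fix the vertex order v_0 < v_1 < v_2 < v_3 < v_4 < v_5 < v_6 and write every simplex with vertices in increasing order. Then dim K = 2 and the simplices of K are:

  0-simplices (7): [v_0], [v_1], [v_2], [v_3], [v_4], [v_5], [v_6]
  1-simplices (18): (18 of them)
  2-simplices (12): (12 of them)

giving chain groups C_0 ≅ Z^7, C_1 ≅ Z^18, C_2 ≅ Z^12.

∂_1: C_1 → C_0 maps an edge to its endpoints' difference, ∂[p,q] = q − p.
The resulting 7×18 matrix has rank 6, and its Smith normal form has invariant factors (1,1,1,1,1,1).

∂_2: C_2 → C_1 maps a triangle to the signed sum of its edges. For instance
  ∂[v_0,v_3,v_4] = [v_3,v_4] − [v_0,v_4] + [v_0,v_3],
  ∂[v_0,v_1,v_2] = [v_1,v_2] − [v_0,v_2] + [v_0,v_1].
As a 18×12 matrix over Z this has rank 12, with invariant factors (1,1,1,1,1,1,1,1,1,1,1,2).

Now H_k = ker ∂_k / im ∂_{k+1}, so:

  H_0: rank C_0 − rank ∂_1 = 7 − 6 = 1, and the invariant factors of ∂_1 are all 1, so H_0 ≅ Z.
  H_1: rank ker ∂_1 − rank ∂_2 = (18 − 6) − 12 = 0, and ∂_2 has invariant factor 2 > 1, so H_1 ≅ Z/2Z.
  H_2: rank ker ∂_2 − rank ∂_3 = (12 − 12) − 0 = 0, and there is no ∂_3, so H_2 ≅ 0.

As a check, the Euler characteristic is 7 − 18 + 12 = 1, which agrees with 1 − 0 + 0 = 1.
(K is a triangulation of the real projective plane RP^2.)

Hence the Betti numbers are b_0 = 1, b_1 = 0, b_2 = 0.

b_0 = 1, b_1 = 0, b_2 = 0.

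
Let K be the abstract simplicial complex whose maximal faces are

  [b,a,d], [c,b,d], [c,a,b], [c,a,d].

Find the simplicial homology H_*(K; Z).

H_0 ≅ Z,  H_1 = 0,  H_2 ≅ Z.

Fix the vertex order a < b < c < d and write every simplex with vertices in increasing order. Then dim K = 2 and the simplices of K are:

  0-simplices (4): a, b, c, d
  1-simplices (6): ab, ac, ad, bc, bd, cd
  2-simplices (4): abc, abd, acd, bcd

Hence C_0 ≅ Z^4, C_1 ≅ Z^6, C_2 ≅ Z^4.

∂_1: C_1 → C_0 is given by ∂[p,q] = [q] − [p]. For instance
  ∂cd = d − c.
This gives a 4×6 integer matrix of rank 3; reducing to Smith normal form yields diagonal entries (1,1,1).

Boundary ∂_2: C_2 → C_1 maps a triangle to the signed sum of its edges. For instance
  ∂bcd = cd − bd + bc,
  ∂abc = bc − ac + ab.
As a 6×4 matrix over Z this has rank 3, with invariant factors (1,1,1).

Computing H_k = (kernel of ∂_k) / (image of ∂_{k+1}):

  H_0: rank C_0 − rank ∂_1 = 4 − 3 = 1, and the invariant factors of ∂_1 are all 1, so H_0 = Z.
  H_1: rank ker ∂_1 − rank ∂_2 = (6 − 3) − 3 = 0, and the invariant factors of ∂_2 are all 1, so H_1 = 0.
  H_2: rank ker ∂_2 − rank ∂_3 = (4 − 3) − 0 = 1, and there is no ∂_3, so H_2 = Z.

As a check, the Euler characteristic is 4 − 6 + 4 = 2, which agrees with 1 − 0 + 1 = 2.
(K is a triangulation of the 2-sphere S^2.)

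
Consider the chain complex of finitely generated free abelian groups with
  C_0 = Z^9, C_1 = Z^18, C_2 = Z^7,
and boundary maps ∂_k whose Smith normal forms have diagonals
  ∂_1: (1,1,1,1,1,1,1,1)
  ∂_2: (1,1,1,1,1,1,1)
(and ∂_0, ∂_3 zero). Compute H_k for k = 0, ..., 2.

H_0: b_0 = 9 − 0 − 8 = 1; torsion from ∂_1 factors > 1: none. So H_0 = Z.
H_1: b_1 = 18 − 8 − 7 = 3; torsion from ∂_2 factors > 1: none. So H_1 = Z^3.
H_2: b_2 = 7 − 7 − 0 = 0; torsion from ∂_3 factors > 1: none. So H_2 = 0.

H_0 = Z,  H_1 = Z^3,  H_2 = 0.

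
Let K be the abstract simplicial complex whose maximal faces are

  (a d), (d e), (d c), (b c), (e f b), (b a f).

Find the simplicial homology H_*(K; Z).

We work with the vertex ordering a < b < c < d < e < f. The simplices of K, each written with vertices in increasing order, are:

  0-simplices (6): a, b, c, d, e, f
  1-simplices (9): ab, ad, af, bc, be, bf, cd, de, ef
  2-simplices (2): abf, bef

Hence C_0 ≅ Z^6, C_1 ≅ Z^9, C_2 ≅ Z^2.

∂_1: C_1 → C_0 is given by ∂[p,q] = [q] − [p]. For instance
  ∂bc = c − b.
The 6×9 boundary matrix has rank 5 and Smith normal form diag(1,1,1,1,1).

The boundary map ∂_2: C_2 → C_1 maps a triangle to the signed sum of its edges. For instance
  ∂abf = bf − af + ab,
  ∂bef = ef − bf + be.
The 9×2 boundary matrix has rank 2 and Smith normal form diag(1,1).

Reading off H_k = ker ∂_k / im ∂_{k+1}:

  H_0: rank C_0 − rank ∂_1 = 6 − 5 = 1, and the invariant factors of ∂_1 are all 1, so H_0 = Z.
  H_1: rank ker ∂_1 − rank ∂_2 = (9 − 5) − 2 = 2, and the invariant factors of ∂_2 are all 1, so H_1 = Z^2.
  H_2: rank ker ∂_2 − rank ∂_3 = (2 − 2) − 0 = 0, and there is no ∂_3, so H_2 = 0.

As a check, the Euler characteristic is 6 − 9 + 2 = -1, which agrees with 1 − 2 + 0 = -1.

H_0 = Z,  H_1 = Z^2,  H_2 = 0.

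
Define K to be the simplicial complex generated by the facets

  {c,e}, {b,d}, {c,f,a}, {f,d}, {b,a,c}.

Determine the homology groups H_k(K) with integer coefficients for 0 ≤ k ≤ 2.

H_0 ≅ Z,  H_1 ≅ Z,  H_2 = 0.

Take the total order a < b < c < d < e < f on the vertex set. Then K (dimension 2) consists of the simplices:

  0-simplices (6): a, b, c, d, e, f
  1-simplices (8): ab, ac, af, bc, bd, ce, cf, df
  2-simplices (2): abc, acf

so the chain groups are C_0 ≅ Z^6, C_1 ≅ Z^8, C_2 ≅ Z^2.

∂_1: C_1 → C_0 maps an edge to its endpoints' difference, ∂[p,q] = q − p. For instance
  ∂af = f − a.
The resulting 6×8 matrix has rank 5, and its Smith normal form has invariant factors (1,1,1,1,1).

∂_2: C_2 → C_1 sends each 2-simplex [p,q,r] to [q,r] − [p,r] + [p,q]. For instance
  ∂acf = cf − af + ac,
  ∂abc = bc − ac + ab.
This gives a 8×2 integer matrix of rank 2; reducing to Smith normal form yields diagonal entries (1,1).

Computing H_k = (kernel of ∂_k) / (image of ∂_{k+1}):

  H_0: rank C_0 − rank ∂_1 = 6 − 5 = 1, and the invariant factors of ∂_1 are all 1, so H_0 ≅ Z.
  H_1: rank ker ∂_1 − rank ∂_2 = (8 − 5) − 2 = 1, and the invariant factors of ∂_2 are all 1, so H_1 ≅ Z.
  H_2: rank ker ∂_2 − rank ∂_3 = (2 − 2) − 0 = 0, and there is no ∂_3, so H_2 ≅ 0.

As a check, the Euler characteristic is 6 − 8 + 2 = 0, which agrees with 1 − 1 + 0 = 0.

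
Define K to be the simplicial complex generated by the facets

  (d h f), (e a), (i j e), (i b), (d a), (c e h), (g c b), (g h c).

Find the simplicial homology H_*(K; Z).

Take the total order a < b < c < d < e < f < g < h < i < j on the vertex set. Then K (dimension 2) consists of the simplices:

  0-simplices (10): a, b, c, d, e, f, g, h, i, j
  1-simplices (16): ad, ae, bc, bg, bi, ce, cg, ch, df, dh, eh, ei, ej, fh, gh, ij
  2-simplices (5): bcg, ceh, cgh, dfh, eij

Hence C_0 ≅ Z^10, C_1 ≅ Z^16, C_2 ≅ Z^5.

Boundary ∂_1: C_1 → C_0 sends each edge [p,q] (with p < q) to q − p. For instance
  ∂ae = e − a.
The 10×16 boundary matrix has rank 9 and Smith normal form diag(1,1,1,1,1,1,1,1,1).

The boundary map ∂_2: C_2 → C_1 acts by ∂[p,q,r] = [q,r] − [p,r] + [p,q]. For instance
  ∂ceh = eh − ch + ce,
  ∂cgh = gh − ch + cg.
The resulting 16×5 matrix has rank 5, and its Smith normal form has invariant factors (1,1,1,1,1).

Now H_k = ker ∂_k / im ∂_{k+1}, so:

  H_0: rank C_0 − rank ∂_1 = 10 − 9 = 1, and the invariant factors of ∂_1 are all 1, so H_0 ≅ Z.
  H_1: rank ker ∂_1 − rank ∂_2 = (16 − 9) − 5 = 2, and the invariant factors of ∂_2 are all 1, so H_1 ≅ Z^2.
  H_2: rank ker ∂_2 − rank ∂_3 = (5 − 5) − 0 = 0, and there is no ∂_3, so H_2 ≅ 0.

As a check, the Euler characteristic is 10 − 16 + 5 = -1, which agrees with 1 − 2 + 0 = -1.

H_0 = Z,  H_1 = Z^2,  H_2 = 0.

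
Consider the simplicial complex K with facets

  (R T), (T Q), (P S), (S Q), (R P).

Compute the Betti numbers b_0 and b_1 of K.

b_0 = 1, b_1 = 1.

K has 5 vertices, 5 edges.
rank ∂_0 = 0, rank ∂_1 = 4 ⇒ b_0 = 5 − 0 − 4 = 1; all invariant factors of ∂_1 are 1 so no torsion. So H_0 ≅ Z.
rank ∂_1 = 4, rank ∂_2 = 0 ⇒ b_1 = 5 − 4 − 0 = 1. So H_1 ≅ Z.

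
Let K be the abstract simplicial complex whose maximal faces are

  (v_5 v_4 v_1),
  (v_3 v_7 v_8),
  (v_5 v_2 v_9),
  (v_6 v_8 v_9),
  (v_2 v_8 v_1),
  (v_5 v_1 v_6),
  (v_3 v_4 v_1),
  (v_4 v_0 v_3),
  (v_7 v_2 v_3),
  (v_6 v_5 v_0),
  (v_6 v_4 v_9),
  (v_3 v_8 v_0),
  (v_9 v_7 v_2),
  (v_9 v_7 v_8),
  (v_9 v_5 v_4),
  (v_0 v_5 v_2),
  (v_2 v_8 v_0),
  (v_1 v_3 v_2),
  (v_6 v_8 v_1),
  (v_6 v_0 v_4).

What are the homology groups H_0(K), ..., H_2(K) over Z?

Take the total order v_0 < v_1 < v_2 < v_3 < v_4 < v_5 < v_6 < v_7 < v_8 < v_9 on the vertex set. Then K (dimension 2) consists of the simplices:

  0-simplices (10): [v_0], [v_1], [v_2], [v_3], [v_4], [v_5], [v_6], [v_7], [v_8], [v_9]
  1-simplices (30): (30 of them)
  2-simplices (20): (20 of them)

giving chain groups C_0 ≅ Z^10, C_1 ≅ Z^30, C_2 ≅ Z^20.

Boundary ∂_1: C_1 → C_0 is given by ∂[p,q] = [q] − [p].
The resulting 10×30 matrix has rank 9, and its Smith normal form has invariant factors (1,1,1,1,1,1,1,1,1).

∂_2: C_2 → C_1 acts by ∂[p,q,r] = [q,r] − [p,r] + [p,q]. For instance
  ∂[v_1,v_3,v_4] = [v_3,v_4] − [v_1,v_4] + [v_1,v_3],
  ∂[v_4,v_6,v_9] = [v_6,v_9] − [v_4,v_9] + [v_4,v_6].
The resulting 30×20 matrix has rank 20, and its Smith normal form has invariant factors (1,1,1,1,1,1,1,1,1,1,1,1,1,1,1,1,1,1,1,2).

Reading off H_k = ker ∂_k / im ∂_{k+1}:

  H_0: rank C_0 − rank ∂_1 = 10 − 9 = 1, and the invariant factors of ∂_1 are all 1, so H_0 ≅ Z.
  H_1: rank ker ∂_1 − rank ∂_2 = (30 − 9) − 20 = 1, and ∂_2 has invariant factor 2 > 1, so H_1 ≅ Z ⊕ Z_2.
  H_2: rank ker ∂_2 − rank ∂_3 = (20 − 20) − 0 = 0, and there is no ∂_3, so H_2 ≅ 0.

As a check, the Euler characteristic is 10 − 30 + 20 = 0, which agrees with 1 − 1 + 0 = 0.

H_0 ≅ Z,  H_1 ≅ Z ⊕ Z_2,  H_2 = 0.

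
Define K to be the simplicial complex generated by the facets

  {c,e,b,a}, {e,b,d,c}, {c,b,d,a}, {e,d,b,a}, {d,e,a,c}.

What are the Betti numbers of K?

Fix the vertex order a < b < c < d < e and write every simplex with vertices in increasing order. Then dim K = 3 and the simplices of K are:

  0-simplices (5): a, b, c, d, e
  1-simplices (10): ab, ac, ad, ae, bc, bd, be, cd, ce, de
  2-simplices (10): abc, abd, abe, acd, ace, ade, bcd, bce, bde, cde
  3-simplices (5): abcd, abce, abde, acde, bcde

Hence C_0 ≅ Z^5, C_1 ≅ Z^10, C_2 ≅ Z^10, C_3 ≅ Z^5.

The boundary map ∂_1: C_1 → C_0 is given by ∂[p,q] = [q] − [p]. For instance
  ∂ac = c − a.
The resulting 5×10 matrix has rank 4, and its Smith normal form has invariant factors (1,1,1,1).

The boundary map ∂_2: C_2 → C_1 sends each 2-simplex [p,q,r] to [q,r] − [p,r] + [p,q]. For instance
  ∂abd = bd − ad + ab,
  ∂acd = cd − ad + ac.
As a 10×10 matrix over Z this has rank 6, with invariant factors (1,1,1,1,1,1).

∂_3: C_3 → C_2 sends each 3-simplex σ to the alternating sum Σ_i (−1)^i (σ with its i-th vertex removed). For instance
  ∂acde = cde − ade + ace − acd,
  ∂bcde = cde − bde + bce − bcd.
As a 10×5 matrix over Z this has rank 4, with invariant factors (1,1,1,1).

Computing H_k = (kernel of ∂_k) / (image of ∂_{k+1}):

  H_0: rank C_0 − rank ∂_1 = 5 − 4 = 1, and the invariant factors of ∂_1 are all 1, so H_0 ≅ Z.
  H_1: rank ker ∂_1 − rank ∂_2 = (10 − 4) − 6 = 0, and the invariant factors of ∂_2 are all 1, so H_1 ≅ 0.
  H_2: rank ker ∂_2 − rank ∂_3 = (10 − 6) − 4 = 0, and the invariant factors of ∂_3 are all 1, so H_2 ≅ 0.
  H_3: rank ker ∂_3 − rank ∂_4 = (5 − 4) − 0 = 1, and there is no ∂_4, so H_3 ≅ Z.

As a check, the Euler characteristic is 5 − 10 + 10 − 5 = 0, which agrees with 1 − 0 + 0 − 1 = 0.

Hence the Betti numbers are b_0 = 1, b_1 = 0, b_2 = 0, b_3 = 1.

b_0 = 1, b_1 = 0, b_2 = 0, b_3 = 1.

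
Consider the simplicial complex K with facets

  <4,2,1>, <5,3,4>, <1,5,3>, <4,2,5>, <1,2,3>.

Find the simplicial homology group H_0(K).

H_0 = Z.

Fix the vertex order 1 < 2 < 3 < 4 < 5 and write every simplex with vertices in increasing order. Then dim K = 2 and the simplices of K are:

  0-simplices (5): [1], [2], [3], [4], [5]
  1-simplices (10): [1,2], [1,3], [1,4], [1,5], [2,3], [2,4], [2,5], [3,4], [3,5], [4,5]
  2-simplices (5): [1,2,3], [1,2,4], [1,3,5], [2,4,5], [3,4,5]

so the chain groups are C_0 ≅ Z^5, C_1 ≅ Z^10, C_2 ≅ Z^5.

Boundary ∂_1: C_1 → C_0 is given by ∂[p,q] = [q] − [p]. For instance
  ∂[1,3] = [3] − [1].
The 5×10 boundary matrix has rank 4 and Smith normal form diag(1,1,1,1).

The boundary map ∂_2: C_2 → C_1 acts by ∂[p,q,r] = [q,r] − [p,r] + [p,q]. For instance
  ∂[1,2,4] = [2,4] − [1,4] + [1,2],
  ∂[1,3,5] = [3,5] − [1,5] + [1,3].
The resulting 10×5 matrix has rank 5, and its Smith normal form has invariant factors (1,1,1,1,1).

From H_k ≅ ker(∂_k) / im(∂_{k+1}) we obtain:

  H_0: rank C_0 − rank ∂_1 = 5 − 4 = 1, and the invariant factors of ∂_1 are all 1, so H_0 ≅ Z.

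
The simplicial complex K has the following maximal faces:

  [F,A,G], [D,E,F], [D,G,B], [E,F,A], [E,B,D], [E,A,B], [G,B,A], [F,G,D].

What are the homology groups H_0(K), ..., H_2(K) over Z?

K has 6 vertices, 12 edges, 8 triangles.
rank ∂_0 = 0, rank ∂_1 = 5 ⇒ b_0 = 6 − 0 − 5 = 1; all invariant factors of ∂_1 are 1 so no torsion. So H_0 = Z.
rank ∂_1 = 5, rank ∂_2 = 7 ⇒ b_1 = 12 − 5 − 7 = 0; all invariant factors of ∂_2 are 1 so no torsion. So H_1 = 0.
rank ∂_2 = 7, rank ∂_3 = 0 ⇒ b_2 = 8 − 7 − 0 = 1. So H_2 = Z.

H_0 = Z,  H_1 = 0,  H_2 = Z.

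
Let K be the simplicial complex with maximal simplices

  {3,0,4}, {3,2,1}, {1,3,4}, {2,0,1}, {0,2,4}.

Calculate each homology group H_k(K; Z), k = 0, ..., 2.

K has 5 vertices, 10 edges, 5 triangles.
rank ∂_0 = 0, rank ∂_1 = 4 ⇒ b_0 = 5 − 0 − 4 = 1; all invariant factors of ∂_1 are 1 so no torsion. So H_0 = Z.
rank ∂_1 = 4, rank ∂_2 = 5 ⇒ b_1 = 10 − 4 − 5 = 1; all invariant factors of ∂_2 are 1 so no torsion. So H_1 = Z.
rank ∂_2 = 5, rank ∂_3 = 0 ⇒ b_2 = 5 − 5 − 0 = 0. So H_2 = 0.

H_0 ≅ Z,  H_1 ≅ Z,  H_2 = 0.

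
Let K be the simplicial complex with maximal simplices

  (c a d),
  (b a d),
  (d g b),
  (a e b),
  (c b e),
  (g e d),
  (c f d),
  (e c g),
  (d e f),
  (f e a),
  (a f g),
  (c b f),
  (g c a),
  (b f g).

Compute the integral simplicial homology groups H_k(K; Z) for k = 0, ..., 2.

Order the vertices as a < b < c < d < e < f < g. Listing each simplex with vertices in this order, K has dimension 2 with simplices:

  0-simplices (7): a, b, c, d, e, f, g
  1-simplices (21): ab, ac, ad, ae, af, ag, bc, bd, be, bf, bg, cd, ce, cf, cg, de, df, dg, ef, eg, fg
  2-simplices (14): abd, abe, acd, acg, aef, afg, bce, bcf, bdg, bfg, cdf, ceg, def, deg

so the chain groups are C_0 ≅ Z^7, C_1 ≅ Z^21, C_2 ≅ Z^14.

∂_1: C_1 → C_0 is given by ∂[p,q] = [q] − [p].
This gives a 7×21 integer matrix of rank 6; reducing to Smith normal form yields diagonal entries (1,1,1,1,1,1).

The boundary map ∂_2: C_2 → C_1 sends each 2-simplex [p,q,r] to [q,r] − [p,r] + [p,q]. For instance
  ∂afg = fg − ag + af,
  ∂cdf = df − cf + cd.
As a 21×14 matrix over Z this has rank 13, with invariant factors (1,1,1,1,1,1,1,1,1,1,1,1,1).

From H_k ≅ ker(∂_k) / im(∂_{k+1}) we obtain:

  H_0: rank C_0 − rank ∂_1 = 7 − 6 = 1, and the invariant factors of ∂_1 are all 1, so H_0 = Z.
  H_1: rank ker ∂_1 − rank ∂_2 = (21 − 6) − 13 = 2, and the invariant factors of ∂_2 are all 1, so H_1 = Z^2.
  H_2: rank ker ∂_2 − rank ∂_3 = (14 − 13) − 0 = 1, and there is no ∂_3, so H_2 = Z.

H_0 ≅ Z,  H_1 ≅ Z^2,  H_2 ≅ Z.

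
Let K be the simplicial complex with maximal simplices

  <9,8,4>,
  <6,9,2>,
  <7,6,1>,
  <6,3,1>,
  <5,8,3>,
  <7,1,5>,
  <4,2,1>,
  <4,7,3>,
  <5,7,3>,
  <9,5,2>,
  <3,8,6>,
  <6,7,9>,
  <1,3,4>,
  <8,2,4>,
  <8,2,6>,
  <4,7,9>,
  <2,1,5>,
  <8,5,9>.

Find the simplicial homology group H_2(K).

H_2 ≅ 0.

Order the vertices as 1 < 2 < 3 < 4 < 5 < 6 < 7 < 8 < 9. Listing each simplex with vertices in this order, K has dimension 2 with simplices:

  0-simplices (9): [1], [2], [3], [4], [5], [6], [7], [8], [9]
  1-simplices (27): (27 of them)
  2-simplices (18): [1,2,4], [1,2,5], [1,3,4], [1,3,6], [1,5,7], [1,6,7], [2,4,8], [2,5,9], [2,6,8], [2,6,9], [3,4,7], [3,5,7], [3,5,8], [3,6,8], [4,7,9], [4,8,9], [5,8,9], [6,7,9]

so the chain groups are C_0 ≅ Z^9, C_1 ≅ Z^27, C_2 ≅ Z^18.

Boundary ∂_1: C_1 → C_0 sends each edge [p,q] (with p < q) to q − p. For instance
  ∂[3,6] = [6] − [3].
The 9×27 boundary matrix has rank 8 and Smith normal form diag(1,1,1,1,1,1,1,1).

Boundary ∂_2: C_2 → C_1 sends each 2-simplex [p,q,r] to [q,r] − [p,r] + [p,q]. For instance
  ∂[2,6,8] = [6,8] − [2,8] + [2,6],
  ∂[1,2,4] = [2,4] − [1,4] + [1,2].
This gives a 27×18 integer matrix of rank 18; reducing to Smith normal form yields diagonal entries (1,1,1,1,1,1,1,1,1,1,1,1,1,1,1,1,1,2).

Now H_k = ker ∂_k / im ∂_{k+1}, so:

  H_2: rank ker ∂_2 − rank ∂_3 = (18 − 18) − 0 = 0, and there is no ∂_3, so H_2 = 0.

(K is a triangulation of the Klein bottle.)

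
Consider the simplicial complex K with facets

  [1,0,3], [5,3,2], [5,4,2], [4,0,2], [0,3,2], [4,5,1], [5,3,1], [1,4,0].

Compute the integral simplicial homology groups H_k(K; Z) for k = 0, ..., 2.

We work with the vertex ordering 0 < 1 < 2 < 3 < 4 < 5. The simplices of K, each written with vertices in increasing order, are:

  0-simplices (6): [0], [1], [2], [3], [4], [5]
  1-simplices (12): [0,1], [0,2], [0,3], [0,4], [1,3], [1,4], [1,5], [2,3], [2,4], [2,5], [3,5], [4,5]
  2-simplices (8): [0,1,3], [0,1,4], [0,2,3], [0,2,4], [1,3,5], [1,4,5], [2,3,5], [2,4,5]

so the chain groups are C_0 ≅ Z^6, C_1 ≅ Z^12, C_2 ≅ Z^8.

The boundary map ∂_1: C_1 → C_0 maps an edge to its endpoints' difference, ∂[p,q] = q − p.
The resulting 6×12 matrix has rank 5, and its Smith normal form has invariant factors (1,1,1,1,1).

∂_2: C_2 → C_1 maps a triangle to the signed sum of its edges. For instance
  ∂[0,1,4] = [1,4] − [0,4] + [0,1],
  ∂[0,2,3] = [2,3] − [0,3] + [0,2].
This gives a 12×8 integer matrix of rank 7; reducing to Smith normal form yields diagonal entries (1,1,1,1,1,1,1).

Reading off H_k = ker ∂_k / im ∂_{k+1}:

  H_0: rank C_0 − rank ∂_1 = 6 − 5 = 1, and the invariant factors of ∂_1 are all 1, so H_0 = Z.
  H_1: rank ker ∂_1 − rank ∂_2 = (12 − 5) − 7 = 0, and the invariant factors of ∂_2 are all 1, so H_1 = 0.
  H_2: rank ker ∂_2 − rank ∂_3 = (8 − 7) − 0 = 1, and there is no ∂_3, so H_2 = Z.

As a check, the Euler characteristic is 6 − 12 + 8 = 2, which agrees with 1 − 0 + 1 = 2.
(K is a triangulation of the 2-sphere S^2.)

H_0 = Z,  H_1 = 0,  H_2 = Z.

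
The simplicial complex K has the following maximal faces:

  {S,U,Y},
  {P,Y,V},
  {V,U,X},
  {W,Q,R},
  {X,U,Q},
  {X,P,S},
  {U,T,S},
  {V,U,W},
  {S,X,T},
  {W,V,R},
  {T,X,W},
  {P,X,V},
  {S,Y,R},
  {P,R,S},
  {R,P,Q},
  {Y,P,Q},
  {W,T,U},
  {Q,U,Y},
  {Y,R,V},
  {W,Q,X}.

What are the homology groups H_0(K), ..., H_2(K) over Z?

H_0 = Z,  H_1 = Z ⊕ Z/2,  H_2 = 0.

Fix the vertex order P < Q < R < S < T < U < V < W < X < Y and write every simplex with vertices in increasing order. Then dim K = 2 and the simplices of K are:

  0-simplices (10): P, Q, R, S, T, U, V, W, X, Y
  1-simplices (30): PQ, PR, PS, PV, PX, PY, QR, QU, QW, QX, QY, RS, RV, RW, RY, ST, SU, SX, SY, TU, TW, TX, UV, UW, UX, UY, VW, VX, VY, WX
  2-simplices (20): PQR, PQY, PRS, PSX, PVX, PVY, QRW, QUX, QUY, QWX, RSY, RVW, RVY, STU, STX, SUY, TUW, TWX, UVW, UVX

so the chain groups are C_0 ≅ Z^10, C_1 ≅ Z^30, C_2 ≅ Z^20.

Boundary ∂_1: C_1 → C_0 is given by ∂[p,q] = [q] − [p]. For instance
  ∂VX = X − V.
This gives a 10×30 integer matrix of rank 9; reducing to Smith normal form yields diagonal entries (1,1,1,1,1,1,1,1,1).

The boundary map ∂_2: C_2 → C_1 maps a triangle to the signed sum of its edges. For instance
  ∂TWX = WX − TX + TW,
  ∂PQR = QR − PR + PQ.
This gives a 30×20 integer matrix of rank 20; reducing to Smith normal form yields diagonal entries (1,1,1,1,1,1,1,1,1,1,1,1,1,1,1,1,1,1,1,2).

Reading off H_k = ker ∂_k / im ∂_{k+1}:

  H_0: rank C_0 − rank ∂_1 = 10 − 9 = 1, and the invariant factors of ∂_1 are all 1, so H_0 = Z.
  H_1: rank ker ∂_1 − rank ∂_2 = (30 − 9) − 20 = 1, and ∂_2 has invariant factor 2 > 1, so H_1 = Z ⊕ Z/2.
  H_2: rank ker ∂_2 − rank ∂_3 = (20 − 20) − 0 = 0, and there is no ∂_3, so H_2 = 0.

As a check, the Euler characteristic is 10 − 30 + 20 = 0, which agrees with 1 − 1 + 0 = 0.
(K is a triangulation of the Klein bottle.)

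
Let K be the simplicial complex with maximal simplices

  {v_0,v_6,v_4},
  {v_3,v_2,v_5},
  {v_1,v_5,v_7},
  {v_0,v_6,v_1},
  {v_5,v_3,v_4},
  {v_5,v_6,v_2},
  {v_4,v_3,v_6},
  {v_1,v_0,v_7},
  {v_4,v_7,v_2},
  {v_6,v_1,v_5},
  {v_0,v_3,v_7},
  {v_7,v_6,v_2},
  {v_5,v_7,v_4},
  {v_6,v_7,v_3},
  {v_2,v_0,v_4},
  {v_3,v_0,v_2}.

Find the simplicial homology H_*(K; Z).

H_0 = Z,  H_1 = Z^2,  H_2 = Z.

We work with the vertex ordering v_0 < v_1 < v_2 < v_3 < v_4 < v_5 < v_6 < v_7. The simplices of K, each written with vertices in increasing order, are:

  0-simplices (8): [v_0], [v_1], [v_2], [v_3], [v_4], [v_5], [v_6], [v_7]
  1-simplices (24): (24 of them)
  2-simplices (16): (16 of them)

so the chain groups are C_0 ≅ Z^8, C_1 ≅ Z^24, C_2 ≅ Z^16.

∂_1: C_1 → C_0 maps an edge to its endpoints' difference, ∂[p,q] = q − p. For instance
  ∂[v_1,v_7] = [v_7] − [v_1].
As a 8×24 matrix over Z this has rank 7, with invariant factors (1,1,1,1,1,1,1).

The boundary map ∂_2: C_2 → C_1 sends each 2-simplex [p,q,r] to [q,r] − [p,r] + [p,q]. For instance
  ∂[v_0,v_3,v_7] = [v_3,v_7] − [v_0,v_7] + [v_0,v_3],
  ∂[v_1,v_5,v_6] = [v_5,v_6] − [v_1,v_6] + [v_1,v_5].
The 24×16 boundary matrix has rank 15 and Smith normal form diag(1,1,1,1,1,1,1,1,1,1,1,1,1,1,1).

From H_k ≅ ker(∂_k) / im(∂_{k+1}) we obtain:

  H_0: rank C_0 − rank ∂_1 = 8 − 7 = 1, and the invariant factors of ∂_1 are all 1, so H_0 = Z.
  H_1: rank ker ∂_1 − rank ∂_2 = (24 − 7) − 15 = 2, and the invariant factors of ∂_2 are all 1, so H_1 = Z^2.
  H_2: rank ker ∂_2 − rank ∂_3 = (16 − 15) − 0 = 1, and there is no ∂_3, so H_2 = Z.

(K is a triangulation of the torus T^2.)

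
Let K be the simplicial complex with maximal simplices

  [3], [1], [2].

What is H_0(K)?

Fix the vertex order 1 < 2 < 3 and write every simplex with vertices in increasing order. Then dim K = 0 and the simplices of K are:

  0-simplices (3): [1], [2], [3]

Hence C_0 ≅ Z^3.

From H_k ≅ ker(∂_k) / im(∂_{k+1}) we obtain:

  H_0: rank C_0 − rank ∂_1 = 3 − 0 = 3, and there is no ∂_1, so H_0 ≅ Z^3.

H_0 = Z^3.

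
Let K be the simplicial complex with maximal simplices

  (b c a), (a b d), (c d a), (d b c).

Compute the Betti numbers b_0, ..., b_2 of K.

Take the total order a < b < c < d on the vertex set. Then K (dimension 2) consists of the simplices:

  0-simplices (4): a, b, c, d
  1-simplices (6): ab, ac, ad, bc, bd, cd
  2-simplices (4): abc, abd, acd, bcd

Hence C_0 ≅ Z^4, C_1 ≅ Z^6, C_2 ≅ Z^4.

∂_1: C_1 → C_0 maps an edge to its endpoints' difference, ∂[p,q] = q − p. For instance
  ∂ac = c − a.
The resulting 4×6 matrix has rank 3, and its Smith normal form has invariant factors (1,1,1).

∂_2: C_2 → C_1 maps a triangle to the signed sum of its edges. For instance
  ∂acd = cd − ad + ac,
  ∂abd = bd − ad + ab.
This gives a 6×4 integer matrix of rank 3; reducing to Smith normal form yields diagonal entries (1,1,1).

Now H_k = ker ∂_k / im ∂_{k+1}, so:

  H_0: rank C_0 − rank ∂_1 = 4 − 3 = 1, and the invariant factors of ∂_1 are all 1, so H_0 ≅ Z.
  H_1: rank ker ∂_1 − rank ∂_2 = (6 − 3) − 3 = 0, and the invariant factors of ∂_2 are all 1, so H_1 ≅ 0.
  H_2: rank ker ∂_2 − rank ∂_3 = (4 − 3) − 0 = 1, and there is no ∂_3, so H_2 ≅ Z.

As a check, the Euler characteristic is 4 − 6 + 4 = 2, which agrees with 1 − 0 + 1 = 2.

Hence the Betti numbers are b_0 = 1, b_1 = 0, b_2 = 1.

b_0 = 1, b_1 = 0, b_2 = 1.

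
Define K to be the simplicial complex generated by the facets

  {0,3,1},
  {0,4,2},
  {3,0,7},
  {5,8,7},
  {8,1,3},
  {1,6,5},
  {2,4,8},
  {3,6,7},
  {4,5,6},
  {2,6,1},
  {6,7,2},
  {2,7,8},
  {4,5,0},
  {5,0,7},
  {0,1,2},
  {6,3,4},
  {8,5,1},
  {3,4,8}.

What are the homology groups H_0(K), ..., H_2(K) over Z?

Order the vertices as 0 < 1 < 2 < 3 < 4 < 5 < 6 < 7 < 8. Listing each simplex with vertices in this order, K has dimension 2 with simplices:

  0-simplices (9): [0], [1], [2], [3], [4], [5], [6], [7], [8]
  1-simplices (27): (27 of them)
  2-simplices (18): [0,1,2], [0,1,3], [0,2,4], [0,3,7], [0,4,5], [0,5,7], [1,2,6], [1,3,8], [1,5,6], [1,5,8], [2,4,8], [2,6,7], [2,7,8], [3,4,6], [3,4,8], [3,6,7], [4,5,6], [5,7,8]

giving chain groups C_0 ≅ Z^9, C_1 ≅ Z^27, C_2 ≅ Z^18.

Boundary ∂_1: C_1 → C_0 sends each edge [p,q] (with p < q) to q − p. For instance
  ∂[0,7] = [7] − [0].
As a 9×27 matrix over Z this has rank 8, with invariant factors (1,1,1,1,1,1,1,1).

Boundary ∂_2: C_2 → C_1 maps a triangle to the signed sum of its edges. For instance
  ∂[3,6,7] = [6,7] − [3,7] + [3,6],
  ∂[1,3,8] = [3,8] − [1,8] + [1,3].
As a 27×18 matrix over Z this has rank 17, with invariant factors (1,1,1,1,1,1,1,1,1,1,1,1,1,1,1,1,1).

Now H_k = ker ∂_k / im ∂_{k+1}, so:

  H_0: rank C_0 − rank ∂_1 = 9 − 8 = 1, and the invariant factors of ∂_1 are all 1, so H_0 ≅ Z.
  H_1: rank ker ∂_1 − rank ∂_2 = (27 − 8) − 17 = 2, and the invariant factors of ∂_2 are all 1, so H_1 ≅ Z^2.
  H_2: rank ker ∂_2 − rank ∂_3 = (18 − 17) − 0 = 1, and there is no ∂_3, so H_2 ≅ Z.

As a check, the Euler characteristic is 9 − 27 + 18 = 0, which agrees with 1 − 2 + 1 = 0.

H_0 = Z,  H_1 = Z^2,  H_2 = Z.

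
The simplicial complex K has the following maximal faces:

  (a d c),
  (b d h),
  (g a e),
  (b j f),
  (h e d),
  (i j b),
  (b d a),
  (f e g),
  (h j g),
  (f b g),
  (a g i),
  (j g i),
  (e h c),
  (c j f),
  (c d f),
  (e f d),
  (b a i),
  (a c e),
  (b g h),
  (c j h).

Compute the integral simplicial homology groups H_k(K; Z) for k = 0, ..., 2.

Order the vertices as a < b < c < d < e < f < g < h < i < j. Listing each simplex with vertices in this order, K has dimension 2 with simplices:

  0-simplices (10): a, b, c, d, e, f, g, h, i, j
  1-simplices (30): ab, ac, ad, ae, ag, ai, bd, bf, bg, bh, bi, bj, cd, ce, cf, ch, cj, de, df, dh, ef, eg, eh, fg, fj, gh, gi, gj, hj, ij
  2-simplices (20): abd, abi, acd, ace, aeg, agi, bdh, bfg, bfj, bgh, bij, cdf, ceh, cfj, chj, def, deh, efg, ghj, gij

giving chain groups C_0 ≅ Z^10, C_1 ≅ Z^30, C_2 ≅ Z^20.

Boundary ∂_1: C_1 → C_0 sends each edge [p,q] (with p < q) to q − p. For instance
  ∂cj = j − c.
As a 10×30 matrix over Z this has rank 9, with invariant factors (1,1,1,1,1,1,1,1,1).

∂_2: C_2 → C_1 sends each 2-simplex [p,q,r] to [q,r] − [p,r] + [p,q]. For instance
  ∂efg = fg − eg + ef,
  ∂agi = gi − ai + ag.
The resulting 30×20 matrix has rank 20, and its Smith normal form has invariant factors (1,1,1,1,1,1,1,1,1,1,1,1,1,1,1,1,1,1,1,2).

Now H_k = ker ∂_k / im ∂_{k+1}, so:

  H_0: rank C_0 − rank ∂_1 = 10 − 9 = 1, and the invariant factors of ∂_1 are all 1, so H_0 = Z.
  H_1: rank ker ∂_1 − rank ∂_2 = (30 − 9) − 20 = 1, and ∂_2 has invariant factor 2 > 1, so H_1 = Z ⊕ Z_2.
  H_2: rank ker ∂_2 − rank ∂_3 = (20 − 20) − 0 = 0, and there is no ∂_3, so H_2 = 0.

H_0 ≅ Z,  H_1 ≅ Z ⊕ Z_2,  H_2 = 0.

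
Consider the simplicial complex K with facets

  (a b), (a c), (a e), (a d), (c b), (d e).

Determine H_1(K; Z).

H_1 = Z^2.

Order the vertices as a < b < c < d < e. Listing each simplex with vertices in this order, K has dimension 1 with simplices:

  0-simplices (5): a, b, c, d, e
  1-simplices (6): ab, ac, ad, ae, bc, de

Hence C_0 ≅ Z^5, C_1 ≅ Z^6.

∂_1: C_1 → C_0 sends each edge [p,q] (with p < q) to q − p. For instance
  ∂de = e − d.
As a 5×6 matrix over Z this has rank 4, with invariant factors (1,1,1,1).

Computing H_k = (kernel of ∂_k) / (image of ∂_{k+1}):

  H_1: rank ker ∂_1 − rank ∂_2 = (6 − 4) − 0 = 2, and there is no ∂_2, so H_1 = Z^2.

(K is a triangulation of a wedge of 2 circles.)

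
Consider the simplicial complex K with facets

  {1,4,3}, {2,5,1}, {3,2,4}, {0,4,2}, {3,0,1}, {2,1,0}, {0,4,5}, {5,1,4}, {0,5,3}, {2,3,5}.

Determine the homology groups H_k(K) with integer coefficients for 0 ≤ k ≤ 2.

Fix the vertex order 0 < 1 < 2 < 3 < 4 < 5 and write every simplex with vertices in increasing order. Then dim K = 2 and the simplices of K are:

  0-simplices (6): [0], [1], [2], [3], [4], [5]
  1-simplices (15): [0,1], [0,2], [0,3], [0,4], [0,5], [1,2], [1,3], [1,4], [1,5], [2,3], [2,4], [2,5], [3,4], [3,5], [4,5]
  2-simplices (10): [0,1,2], [0,1,3], [0,2,4], [0,3,5], [0,4,5], [1,2,5], [1,3,4], [1,4,5], [2,3,4], [2,3,5]

giving chain groups C_0 ≅ Z^6, C_1 ≅ Z^15, C_2 ≅ Z^10.

∂_1: C_1 → C_0 maps an edge to its endpoints' difference, ∂[p,q] = q − p. For instance
  ∂[2,4] = [4] − [2].
This gives a 6×15 integer matrix of rank 5; reducing to Smith normal form yields diagonal entries (1,1,1,1,1).

∂_2: C_2 → C_1 maps a triangle to the signed sum of its edges. For instance
  ∂[1,2,5] = [2,5] − [1,5] + [1,2],
  ∂[0,1,3] = [1,3] − [0,3] + [0,1].
The resulting 15×10 matrix has rank 10, and its Smith normal form has invariant factors (1,1,1,1,1,1,1,1,1,2).

Reading off H_k = ker ∂_k / im ∂_{k+1}:

  H_0: rank C_0 − rank ∂_1 = 6 − 5 = 1, and the invariant factors of ∂_1 are all 1, so H_0 = Z.
  H_1: rank ker ∂_1 − rank ∂_2 = (15 − 5) − 10 = 0, and ∂_2 has invariant factor 2 > 1, so H_1 = Z/2.
  H_2: rank ker ∂_2 − rank ∂_3 = (10 − 10) − 0 = 0, and there is no ∂_3, so H_2 = 0.

As a check, the Euler characteristic is 6 − 15 + 10 = 1, which agrees with 1 − 0 + 0 = 1.
(K is a triangulation of the real projective plane RP^2.)

H_0 ≅ Z,  H_1 ≅ Z/2,  H_2 = 0.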